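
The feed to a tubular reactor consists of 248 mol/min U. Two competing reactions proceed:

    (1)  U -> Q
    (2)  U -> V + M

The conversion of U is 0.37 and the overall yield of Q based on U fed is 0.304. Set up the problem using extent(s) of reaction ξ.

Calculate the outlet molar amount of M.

Yield of Q: 1ξ₁ / 248 = 0.304 → ξ₁ = 75.39 mol/min.
Conversion of U: 1ξ₁ + 1ξ₂ = 0.37 × 248 = 91.76 → ξ₂ = 16.37 mol/min.
Outlet amounts (n = n₀ + Σ ν·ξ):
  U: 248 − 1(75.39) − 1(16.37) = 156.2
  Q: 0 + 1(75.39) = 75.39
  V: 0 + 1(16.37) = 16.37
  M: 0 + 1(16.37) = 16.37

16.4 mol/min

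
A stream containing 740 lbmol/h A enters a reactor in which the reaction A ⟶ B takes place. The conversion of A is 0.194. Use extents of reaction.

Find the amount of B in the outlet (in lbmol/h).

144 lbmol/h

A reacted = 0.194 × 740 = 143.6 lbmol/h; ν_A = −1, so ξ = 143.6/1 = 143.6 lbmol/h.
Outlet amounts (n = n₀ + ν ξ):
  A: 740 − 1(143.6) = 596.4
  B: 0 + 1(143.6) = 143.6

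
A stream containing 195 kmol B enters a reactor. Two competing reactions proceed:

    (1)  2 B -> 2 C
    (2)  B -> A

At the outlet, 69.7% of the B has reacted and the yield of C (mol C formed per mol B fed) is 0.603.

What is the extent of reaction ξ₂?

Yield of C: 2ξ₁ / 195 = 0.603 → ξ₁ = 58.79 kmol.
Conversion of B: 2ξ₁ + 1ξ₂ = 0.697 × 195 = 135.9 → ξ₂ = 18.33 kmol.
Outlet amounts (n = n₀ + Σ ν·ξ):
  B: 195 − 2(58.79) − 1(18.33) = 59.09
  C: 0 + 2(58.79) = 117.6
  A: 0 + 1(18.33) = 18.33

ξ₂ = 18.3 kmol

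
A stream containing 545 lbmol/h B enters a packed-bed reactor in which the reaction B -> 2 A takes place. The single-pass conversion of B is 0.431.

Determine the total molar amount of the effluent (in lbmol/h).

B reacted = 0.431 × 545 = 234.9 lbmol/h; ν_B = −1, so ξ = 234.9/1 = 234.9 lbmol/h.
Outlet amounts (n = n₀ + ν ξ):
  B: 545 − 1(234.9) = 310.1
  A: 0 + 2(234.9) = 469.8
Total out = 310.1 + 469.8 = 779.9 lbmol/h.

780 lbmol/h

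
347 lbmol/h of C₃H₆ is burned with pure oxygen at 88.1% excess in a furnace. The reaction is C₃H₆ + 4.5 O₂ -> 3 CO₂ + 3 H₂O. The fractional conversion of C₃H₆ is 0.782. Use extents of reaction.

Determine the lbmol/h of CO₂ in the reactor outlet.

814 lbmol/h

Stoichiometric O₂ = 4.5 × 347 = 1562 lbmol/h; O₂ fed = 1562 × 1.881 = 2937 lbmol/h.
Fuel reacted = 0.782 × 347 → ξ = 271.4 lbmol/h.
Outlet (n = n₀ + ν ξ):
  C₃H₆: 347 − 1(271.4) = 75.65
  O₂: 2937 − 4.5(271.4) = 1716
  CO₂: 0 + 3(271.4) = 814.1
  H₂O: 0 + 3(271.4) = 814.1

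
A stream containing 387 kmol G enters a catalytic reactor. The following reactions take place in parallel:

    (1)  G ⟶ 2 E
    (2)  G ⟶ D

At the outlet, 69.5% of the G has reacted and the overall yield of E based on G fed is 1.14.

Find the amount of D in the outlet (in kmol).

Yield of E: 2ξ₁ / 387 = 1.14 → ξ₁ = 220.6 kmol.
Conversion of G: 1ξ₁ + 1ξ₂ = 0.695 × 387 = 269 → ξ₂ = 48.38 kmol.
Outlet amounts (n = n₀ + Σ ν·ξ):
  G: 387 − 1(220.6) − 1(48.38) = 118
  E: 0 + 2(220.6) = 441.2
  D: 0 + 1(48.38) = 48.38

48.4 kmol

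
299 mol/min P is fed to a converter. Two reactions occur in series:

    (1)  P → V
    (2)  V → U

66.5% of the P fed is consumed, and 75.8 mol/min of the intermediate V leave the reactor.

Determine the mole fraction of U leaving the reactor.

Conversion of P: P consumed = 1ξ₁ = 0.665 × 299 → ξ₁ = 198.8 mol/min.
V balance: n_V = 0 + 1ξ₁ − 1ξ₂ = 75.8 → ξ₂ = (1·198.8 − 75.8)/1 = 123 mol/min.
Outlet amounts (n = n₀ + Σ ν·ξ):
  P: 299 − 1(198.8) = 100.2
  V: 0 + 1(198.8) − 1(123) = 75.8
  U: 0 + 1(123) = 123
Total out = 299 mol/min; y_U = 123 / 299 = 0.4115.

0.411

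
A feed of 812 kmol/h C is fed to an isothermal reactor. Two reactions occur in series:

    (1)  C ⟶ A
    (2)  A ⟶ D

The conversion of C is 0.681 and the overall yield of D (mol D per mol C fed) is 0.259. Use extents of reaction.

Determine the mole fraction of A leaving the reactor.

0.422

Conversion of C: C consumed = 1ξ₁ = 0.681 × 812 → ξ₁ = 553 kmol/h.
Yield of D: 1ξ₂ / 812 = 0.259 → ξ₂ = 210.3 kmol/h.
Outlet amounts (n = n₀ + Σ ν·ξ):
  C: 812 − 1(553) = 259
  A: 0 + 1(553) − 1(210.3) = 342.7
  D: 0 + 1(210.3) = 210.3
Total out = 812 kmol/h; y_A = 342.7 / 812 = 0.422.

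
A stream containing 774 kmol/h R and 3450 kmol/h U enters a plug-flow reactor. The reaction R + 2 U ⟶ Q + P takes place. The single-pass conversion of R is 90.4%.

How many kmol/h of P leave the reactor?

700 kmol/h

R reacted = 0.904 × 774 = 699.7 kmol/h; ν_R = −1, so ξ = 699.7/1 = 699.7 kmol/h.
Outlet amounts (n = n₀ + ν ξ):
  R: 774 − 1(699.7) = 74.3
  U: 3450 − 2(699.7) = 2051
  Q: 0 + 1(699.7) = 699.7
  P: 0 + 1(699.7) = 699.7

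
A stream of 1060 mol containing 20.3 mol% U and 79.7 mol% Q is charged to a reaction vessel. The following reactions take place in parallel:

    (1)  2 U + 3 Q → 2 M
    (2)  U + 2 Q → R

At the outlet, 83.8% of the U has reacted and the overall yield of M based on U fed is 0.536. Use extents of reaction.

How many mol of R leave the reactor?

65 mol

Yield of M: 2ξ₁ / 215.2 = 0.536 → ξ₁ = 57.67 mol.
Conversion of U: 2ξ₁ + 1ξ₂ = 0.838 × 215.2 = 180.3 → ξ₂ = 64.98 mol.
Outlet amounts (n = n₀ + Σ ν·ξ):
  U: 215.2 − 2(57.67) − 1(64.98) = 34.86
  Q: 844.8 − 3(57.67) − 2(64.98) = 541.8
  M: 0 + 2(57.67) = 115.3
  R: 0 + 1(64.98) = 64.98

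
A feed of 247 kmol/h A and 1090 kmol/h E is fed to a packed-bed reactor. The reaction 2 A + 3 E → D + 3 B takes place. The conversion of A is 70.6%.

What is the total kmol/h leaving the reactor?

1250 kmol/h

A reacted = 0.706 × 247 = 174.4 kmol/h; ν_A = −2, so ξ = 174.4/2 = 87.19 kmol/h.
Outlet amounts (n = n₀ + ν ξ):
  A: 247 − 2(87.19) = 72.62
  E: 1090 − 3(87.19) = 828.4
  D: 0 + 1(87.19) = 87.19
  B: 0 + 3(87.19) = 261.6
Total out = 72.62 + 828.4 + 87.19 + 261.6 = 1250 kmol/h.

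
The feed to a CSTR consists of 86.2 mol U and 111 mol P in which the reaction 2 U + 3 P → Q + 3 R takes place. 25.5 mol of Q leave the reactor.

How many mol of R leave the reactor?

76.5 mol

For Q: n = n₀ + 1ξ → 25.5 = 0 + 1ξ, giving ξ = 25.5 mol.
Outlet amounts (n = n₀ + ν ξ):
  U: 86.2 − 2(25.5) = 35.2
  P: 111 − 3(25.5) = 34.5
  Q: 0 + 1(25.5) = 25.5
  R: 0 + 3(25.5) = 76.5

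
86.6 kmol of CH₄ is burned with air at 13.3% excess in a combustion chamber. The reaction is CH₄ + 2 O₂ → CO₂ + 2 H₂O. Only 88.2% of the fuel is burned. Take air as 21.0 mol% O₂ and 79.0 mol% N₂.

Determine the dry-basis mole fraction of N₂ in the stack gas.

Stoichiometric O₂ = 2 × 86.6 = 173.2 kmol; O₂ fed = 173.2 × 1.133 = 196.2 kmol.
N₂ fed = 196.2 × 79/21 = 738.2 kmol.
Fuel reacted = 0.882 × 86.6 → ξ = 76.38 kmol.
Outlet (n = n₀ + ν ξ):
  CH₄: 86.6 − 1(76.38) = 10.22
  O₂: 196.2 − 2(76.38) = 43.47
  N₂: 738.2 (inert)
  CO₂: 0 + 1(76.38) = 76.38
  H₂O: 0 + 2(76.38) = 152.8
Dry total = 868.3 kmol; y_N₂ (dry) = 738.2 / 868.3 = 0.8502.

0.85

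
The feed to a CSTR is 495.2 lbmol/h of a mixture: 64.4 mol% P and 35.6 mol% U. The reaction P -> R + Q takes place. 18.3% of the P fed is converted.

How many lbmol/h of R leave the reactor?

P reacted = 0.183 × 318.9 = 58.36 lbmol/h; ν_P = −1, so ξ = 58.36/1 = 58.36 lbmol/h.
Outlet amounts (n = n₀ + ν ξ):
  P: 318.9 − 1(58.36) = 260.5
  R: 0 + 1(58.36) = 58.36
  Q: 0 + 1(58.36) = 58.36
  U: 176.3 (inert)

58.4 lbmol/h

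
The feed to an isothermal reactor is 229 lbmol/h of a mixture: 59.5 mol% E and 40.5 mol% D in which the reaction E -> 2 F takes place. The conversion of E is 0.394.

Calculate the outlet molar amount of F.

E reacted = 0.394 × 136.3 = 53.68 lbmol/h; ν_E = −1, so ξ = 53.68/1 = 53.68 lbmol/h.
Outlet amounts (n = n₀ + ν ξ):
  E: 136.3 − 1(53.68) = 82.57
  F: 0 + 2(53.68) = 107.4
  D: 92.75 (inert)

107 lbmol/h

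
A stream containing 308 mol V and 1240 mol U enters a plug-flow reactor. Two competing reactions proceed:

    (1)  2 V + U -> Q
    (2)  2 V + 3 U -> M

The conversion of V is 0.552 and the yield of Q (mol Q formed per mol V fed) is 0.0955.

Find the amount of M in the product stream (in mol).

Yield of Q: 1ξ₁ / 308 = 0.0955 → ξ₁ = 29.41 mol.
Conversion of V: 2ξ₁ + 2ξ₂ = 0.552 × 308 = 170 → ξ₂ = 55.59 mol.
Outlet amounts (n = n₀ + Σ ν·ξ):
  V: 308 − 2(29.41) − 2(55.59) = 138
  U: 1240 − 1(29.41) − 3(55.59) = 1044
  Q: 0 + 1(29.41) = 29.41
  M: 0 + 1(55.59) = 55.59

55.6 mol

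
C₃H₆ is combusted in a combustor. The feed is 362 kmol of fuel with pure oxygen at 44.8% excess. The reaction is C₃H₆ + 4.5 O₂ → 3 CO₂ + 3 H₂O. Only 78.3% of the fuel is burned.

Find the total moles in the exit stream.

2860 kmol

Stoichiometric O₂ = 4.5 × 362 = 1629 kmol; O₂ fed = 1629 × 1.448 = 2359 kmol.
Fuel reacted = 0.783 × 362 → ξ = 283.4 kmol.
Outlet (n = n₀ + ν ξ):
  C₃H₆: 362 − 1(283.4) = 78.55
  O₂: 2359 − 4.5(283.4) = 1083
  CO₂: 0 + 3(283.4) = 850.3
  H₂O: 0 + 3(283.4) = 850.3
Total out = 78.55 + 1083 + 850.3 + 850.3 = 2863 kmol.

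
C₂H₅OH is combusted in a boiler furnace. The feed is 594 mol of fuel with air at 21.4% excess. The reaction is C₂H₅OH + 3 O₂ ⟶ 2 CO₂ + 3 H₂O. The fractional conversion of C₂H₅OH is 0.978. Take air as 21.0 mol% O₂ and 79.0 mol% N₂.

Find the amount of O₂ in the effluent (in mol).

421 mol

Stoichiometric O₂ = 3 × 594 = 1782 mol; O₂ fed = 1782 × 1.214 = 2163 mol.
N₂ fed = 2163 × 79/21 = 8138 mol.
Fuel reacted = 0.978 × 594 → ξ = 580.9 mol.
Outlet (n = n₀ + ν ξ):
  C₂H₅OH: 594 − 1(580.9) = 13.07
  O₂: 2163 − 3(580.9) = 420.6
  N₂: 8138 (inert)
  CO₂: 0 + 2(580.9) = 1162
  H₂O: 0 + 3(580.9) = 1743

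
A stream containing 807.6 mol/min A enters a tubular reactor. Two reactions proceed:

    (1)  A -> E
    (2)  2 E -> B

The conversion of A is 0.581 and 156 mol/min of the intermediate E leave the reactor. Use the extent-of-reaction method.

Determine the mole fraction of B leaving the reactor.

Conversion of A: A consumed = 1ξ₁ = 0.581 × 807.6 → ξ₁ = 469.2 mol/min.
E balance: n_E = 0 + 1ξ₁ − 2ξ₂ = 156 → ξ₂ = (1·469.2 − 156)/2 = 156.6 mol/min.
Outlet amounts (n = n₀ + Σ ν·ξ):
  A: 807.6 − 1(469.2) = 338.4
  E: 0 + 1(469.2) − 2(156.6) = 156
  B: 0 + 1(156.6) = 156.6
Total out = 651 mol/min; y_B = 156.6 / 651 = 0.2406.

0.241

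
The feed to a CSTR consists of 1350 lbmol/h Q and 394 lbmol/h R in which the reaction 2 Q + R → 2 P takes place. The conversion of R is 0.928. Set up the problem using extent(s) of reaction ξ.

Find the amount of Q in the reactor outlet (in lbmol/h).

R reacted = 0.928 × 394 = 365.6 lbmol/h; ν_R = −1, so ξ = 365.6/1 = 365.6 lbmol/h.
Outlet amounts (n = n₀ + ν ξ):
  Q: 1350 − 2(365.6) = 618.7
  R: 394 − 1(365.6) = 28.37
  P: 0 + 2(365.6) = 731.3

619 lbmol/h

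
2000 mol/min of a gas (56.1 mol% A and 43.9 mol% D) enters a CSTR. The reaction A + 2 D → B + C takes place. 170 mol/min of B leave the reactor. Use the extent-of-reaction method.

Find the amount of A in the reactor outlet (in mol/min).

952 mol/min

For B: n = n₀ + 1ξ → 170 = 0 + 1ξ, giving ξ = 170 mol/min.
Outlet amounts (n = n₀ + ν ξ):
  A: 1122 − 1(170) = 952
  D: 878 − 2(170) = 538
  B: 0 + 1(170) = 170
  C: 0 + 1(170) = 170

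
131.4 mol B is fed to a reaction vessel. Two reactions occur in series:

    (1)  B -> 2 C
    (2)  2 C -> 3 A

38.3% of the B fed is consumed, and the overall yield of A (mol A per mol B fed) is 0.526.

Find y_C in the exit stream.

Conversion of B: B consumed = 1ξ₁ = 0.383 × 131.4 → ξ₁ = 50.33 mol.
Yield of A: 3ξ₂ / 131.4 = 0.526 → ξ₂ = 23.04 mol.
Outlet amounts (n = n₀ + Σ ν·ξ):
  B: 131.4 − 1(50.33) = 81.07
  C: 0 + 2(50.33) − 2(23.04) = 54.57
  A: 0 + 3(23.04) = 69.12
Total out = 204.8 mol; y_C = 54.57 / 204.8 = 0.2665.

0.267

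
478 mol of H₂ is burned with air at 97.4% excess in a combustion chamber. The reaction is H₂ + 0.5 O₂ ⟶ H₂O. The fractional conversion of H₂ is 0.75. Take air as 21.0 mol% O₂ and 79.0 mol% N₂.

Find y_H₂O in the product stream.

Stoichiometric O₂ = 0.5 × 478 = 239 mol; O₂ fed = 239 × 1.974 = 471.8 mol.
N₂ fed = 471.8 × 79/21 = 1775 mol.
Fuel reacted = 0.75 × 478 → ξ = 358.5 mol.
Outlet (n = n₀ + ν ξ):
  H₂: 478 − 1(358.5) = 119.5
  O₂: 471.8 − 0.5(358.5) = 292.5
  N₂: 1775 (inert)
  H₂O: 0 + 1(358.5) = 358.5
Total out = 2545 mol; y_H₂O = 358.5 / 2545 = 0.1408.

0.141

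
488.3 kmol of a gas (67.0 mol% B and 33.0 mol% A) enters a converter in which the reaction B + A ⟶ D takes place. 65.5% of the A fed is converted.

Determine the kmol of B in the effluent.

222 kmol

A reacted = 0.655 × 161.1 = 105.5 kmol; ν_A = −1, so ξ = 105.5/1 = 105.5 kmol.
Outlet amounts (n = n₀ + ν ξ):
  B: 327.2 − 1(105.5) = 221.6
  A: 161.1 − 1(105.5) = 55.59
  D: 0 + 1(105.5) = 105.5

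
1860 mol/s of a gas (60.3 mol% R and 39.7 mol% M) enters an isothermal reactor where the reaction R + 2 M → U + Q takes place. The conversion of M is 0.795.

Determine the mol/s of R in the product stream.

M reacted = 0.795 × 738.4 = 587 mol/s; ν_M = −2, so ξ = 587/2 = 293.5 mol/s.
Outlet amounts (n = n₀ + ν ξ):
  R: 1122 − 1(293.5) = 828.1
  M: 738.4 − 2(293.5) = 151.4
  U: 0 + 1(293.5) = 293.5
  Q: 0 + 1(293.5) = 293.5

828 mol/s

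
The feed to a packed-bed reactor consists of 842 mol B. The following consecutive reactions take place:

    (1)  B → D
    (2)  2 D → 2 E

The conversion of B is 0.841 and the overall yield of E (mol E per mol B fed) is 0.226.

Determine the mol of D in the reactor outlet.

518 mol

Conversion of B: B consumed = 1ξ₁ = 0.841 × 842 → ξ₁ = 708.1 mol.
Yield of E: 2ξ₂ / 842 = 0.226 → ξ₂ = 95.15 mol.
Outlet amounts (n = n₀ + Σ ν·ξ):
  B: 842 − 1(708.1) = 133.9
  D: 0 + 1(708.1) − 2(95.15) = 517.8
  E: 0 + 2(95.15) = 190.3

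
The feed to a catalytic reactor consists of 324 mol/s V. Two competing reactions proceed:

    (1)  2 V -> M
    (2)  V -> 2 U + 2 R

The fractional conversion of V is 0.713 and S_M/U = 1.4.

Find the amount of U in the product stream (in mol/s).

70 mol/s

Conversion of V: V consumed = 0.713 × 324 = 231 mol/s = 2ξ₁ + 1ξ₂.
Selectivity: 1ξ₁ / (2ξ₂) = 1.4 → ξ₁ = 2.8 ξ₂.
Substitute: (2·2.8 + 1) ξ₂ = 231 → ξ₂ = 35 mol/s, ξ₁ = 98.01 mol/s.
Outlet amounts (n = n₀ + Σ ν·ξ):
  V: 324 − 2(98.01) − 1(35) = 92.99
  M: 0 + 1(98.01) = 98.01
  U: 0 + 2(35) = 70
  R: 0 + 2(35) = 70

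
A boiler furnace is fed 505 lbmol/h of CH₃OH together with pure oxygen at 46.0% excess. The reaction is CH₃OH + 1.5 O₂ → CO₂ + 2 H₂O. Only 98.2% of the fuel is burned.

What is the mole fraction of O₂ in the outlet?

0.195

Stoichiometric O₂ = 1.5 × 505 = 757.5 lbmol/h; O₂ fed = 757.5 × 1.460 = 1106 lbmol/h.
Fuel reacted = 0.982 × 505 → ξ = 495.9 lbmol/h.
Outlet (n = n₀ + ν ξ):
  CH₃OH: 505 − 1(495.9) = 9.09
  O₂: 1106 − 1.5(495.9) = 362.1
  CO₂: 0 + 1(495.9) = 495.9
  H₂O: 0 + 2(495.9) = 991.8
Total out = 1859 lbmol/h; y_O₂ = 362.1 / 1859 = 0.1948.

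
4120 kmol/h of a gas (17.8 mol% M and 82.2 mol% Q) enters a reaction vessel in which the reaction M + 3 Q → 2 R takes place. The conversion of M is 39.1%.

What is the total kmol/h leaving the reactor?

3550 kmol/h

M reacted = 0.391 × 733.4 = 286.7 kmol/h; ν_M = −1, so ξ = 286.7/1 = 286.7 kmol/h.
Outlet amounts (n = n₀ + ν ξ):
  M: 733.4 − 1(286.7) = 446.6
  Q: 3387 − 3(286.7) = 2526
  R: 0 + 2(286.7) = 573.5
Total out = 446.6 + 2526 + 573.5 = 3547 kmol/h.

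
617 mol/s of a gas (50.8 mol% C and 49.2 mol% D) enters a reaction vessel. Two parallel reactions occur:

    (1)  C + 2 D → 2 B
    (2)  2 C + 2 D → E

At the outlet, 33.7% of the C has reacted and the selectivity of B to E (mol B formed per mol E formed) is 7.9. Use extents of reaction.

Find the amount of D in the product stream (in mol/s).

Conversion of C: C consumed = 0.337 × 313.4 = 105.6 mol/s = 1ξ₁ + 2ξ₂.
Selectivity: 2ξ₁ / (1ξ₂) = 7.9 → ξ₁ = 3.95 ξ₂.
Substitute: (1·3.95 + 2) ξ₂ = 105.6 → ξ₂ = 17.75 mol/s, ξ₁ = 70.12 mol/s.
Outlet amounts (n = n₀ + Σ ν·ξ):
  C: 313.4 − 1(70.12) − 2(17.75) = 207.8
  D: 303.6 − 2(70.12) − 2(17.75) = 127.8
  B: 0 + 2(70.12) = 140.2
  E: 0 + 1(17.75) = 17.75

128 mol/s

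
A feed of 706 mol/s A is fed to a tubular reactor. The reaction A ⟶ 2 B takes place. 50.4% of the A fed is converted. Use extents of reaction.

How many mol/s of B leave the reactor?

712 mol/s

A reacted = 0.504 × 706 = 355.8 mol/s; ν_A = −1, so ξ = 355.8/1 = 355.8 mol/s.
Outlet amounts (n = n₀ + ν ξ):
  A: 706 − 1(355.8) = 350.2
  B: 0 + 2(355.8) = 711.6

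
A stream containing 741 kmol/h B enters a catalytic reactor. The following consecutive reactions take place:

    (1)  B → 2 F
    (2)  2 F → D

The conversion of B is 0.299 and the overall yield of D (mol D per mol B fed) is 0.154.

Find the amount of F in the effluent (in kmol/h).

Conversion of B: B consumed = 1ξ₁ = 0.299 × 741 → ξ₁ = 221.6 kmol/h.
Yield of D: 1ξ₂ / 741 = 0.154 → ξ₂ = 114.1 kmol/h.
Outlet amounts (n = n₀ + Σ ν·ξ):
  B: 741 − 1(221.6) = 519.4
  F: 0 + 2(221.6) − 2(114.1) = 214.9
  D: 0 + 1(114.1) = 114.1

215 kmol/h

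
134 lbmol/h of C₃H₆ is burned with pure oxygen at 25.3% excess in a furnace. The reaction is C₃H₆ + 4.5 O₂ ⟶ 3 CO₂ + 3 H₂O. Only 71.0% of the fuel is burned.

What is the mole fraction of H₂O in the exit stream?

0.305

Stoichiometric O₂ = 4.5 × 134 = 603 lbmol/h; O₂ fed = 603 × 1.253 = 755.6 lbmol/h.
Fuel reacted = 0.71 × 134 → ξ = 95.14 lbmol/h.
Outlet (n = n₀ + ν ξ):
  C₃H₆: 134 − 1(95.14) = 38.86
  O₂: 755.6 − 4.5(95.14) = 327.4
  CO₂: 0 + 3(95.14) = 285.4
  H₂O: 0 + 3(95.14) = 285.4
Total out = 937.1 lbmol/h; y_H₂O = 285.4 / 937.1 = 0.3046.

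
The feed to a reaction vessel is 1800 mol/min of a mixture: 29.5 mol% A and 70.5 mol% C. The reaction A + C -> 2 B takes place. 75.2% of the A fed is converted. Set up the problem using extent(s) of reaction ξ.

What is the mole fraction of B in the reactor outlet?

A reacted = 0.752 × 531 = 399.3 mol/min; ν_A = −1, so ξ = 399.3/1 = 399.3 mol/min.
Outlet amounts (n = n₀ + ν ξ):
  A: 531 − 1(399.3) = 131.7
  C: 1269 − 1(399.3) = 869.7
  B: 0 + 2(399.3) = 798.6
Total out = 1800 mol/min; y_B = 798.6 / 1800 = 0.4437.

0.444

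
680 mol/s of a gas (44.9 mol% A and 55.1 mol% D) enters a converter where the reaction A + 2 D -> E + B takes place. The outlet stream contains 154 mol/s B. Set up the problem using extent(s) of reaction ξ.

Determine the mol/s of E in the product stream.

For B: n = n₀ + 1ξ → 154 = 0 + 1ξ, giving ξ = 154 mol/s.
Outlet amounts (n = n₀ + ν ξ):
  A: 305.3 − 1(154) = 151.3
  D: 374.7 − 2(154) = 66.68
  E: 0 + 1(154) = 154
  B: 0 + 1(154) = 154

154 mol/s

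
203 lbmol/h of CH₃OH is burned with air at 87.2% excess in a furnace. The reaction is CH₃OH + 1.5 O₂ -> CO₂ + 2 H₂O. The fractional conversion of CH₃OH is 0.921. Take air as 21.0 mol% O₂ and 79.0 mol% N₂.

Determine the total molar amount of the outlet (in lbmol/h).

3010 lbmol/h

Stoichiometric O₂ = 1.5 × 203 = 304.5 lbmol/h; O₂ fed = 304.5 × 1.872 = 570 lbmol/h.
N₂ fed = 570 × 79/21 = 2144 lbmol/h.
Fuel reacted = 0.921 × 203 → ξ = 187 lbmol/h.
Outlet (n = n₀ + ν ξ):
  CH₃OH: 203 − 1(187) = 16.04
  O₂: 570 − 1.5(187) = 289.6
  N₂: 2144 (inert)
  CO₂: 0 + 1(187) = 187
  H₂O: 0 + 2(187) = 373.9
Total out = 16.04 + 289.6 + 2144 + 187 + 373.9 = 3011 lbmol/h.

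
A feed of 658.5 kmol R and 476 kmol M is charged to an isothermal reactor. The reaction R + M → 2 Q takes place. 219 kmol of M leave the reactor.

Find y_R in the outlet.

0.354

For M: n = n₀ − 1ξ → 219 = 476 − 1ξ, giving ξ = 257 kmol.
Outlet amounts (n = n₀ + ν ξ):
  R: 658.5 − 1(257) = 401.5
  M: 476 − 1(257) = 219
  Q: 0 + 2(257) = 514
Total out = 1134 kmol; y_R = 401.5 / 1134 = 0.3539.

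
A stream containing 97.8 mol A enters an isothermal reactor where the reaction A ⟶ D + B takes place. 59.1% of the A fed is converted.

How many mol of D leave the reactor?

57.8 mol

A reacted = 0.591 × 97.8 = 57.8 mol; ν_A = −1, so ξ = 57.8/1 = 57.8 mol.
Outlet amounts (n = n₀ + ν ξ):
  A: 97.8 − 1(57.8) = 40
  D: 0 + 1(57.8) = 57.8
  B: 0 + 1(57.8) = 57.8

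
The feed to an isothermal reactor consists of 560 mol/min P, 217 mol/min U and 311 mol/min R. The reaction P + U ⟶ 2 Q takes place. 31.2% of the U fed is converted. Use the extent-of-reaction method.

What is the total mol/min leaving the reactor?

U reacted = 0.312 × 217 = 67.7 mol/min; ν_U = −1, so ξ = 67.7/1 = 67.7 mol/min.
Outlet amounts (n = n₀ + ν ξ):
  P: 560 − 1(67.7) = 492.3
  U: 217 − 1(67.7) = 149.3
  Q: 0 + 2(67.7) = 135.4
  R: 311 (inert)
Total out = 492.3 + 149.3 + 135.4 + 311 = 1088 mol/min.

1090 mol/min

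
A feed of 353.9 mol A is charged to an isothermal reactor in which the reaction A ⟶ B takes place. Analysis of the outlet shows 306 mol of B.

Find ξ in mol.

ξ = 306 mol

For B: n = n₀ + 1ξ → 306 = 0 + 1ξ, giving ξ = 306 mol.
Outlet amounts (n = n₀ + ν ξ):
  A: 353.9 − 1(306) = 47.9
  B: 0 + 1(306) = 306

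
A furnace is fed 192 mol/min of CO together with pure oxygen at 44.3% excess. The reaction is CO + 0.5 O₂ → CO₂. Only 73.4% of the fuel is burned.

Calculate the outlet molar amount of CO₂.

141 mol/min

Stoichiometric O₂ = 0.5 × 192 = 96 mol/min; O₂ fed = 96 × 1.443 = 138.5 mol/min.
Fuel reacted = 0.734 × 192 → ξ = 140.9 mol/min.
Outlet (n = n₀ + ν ξ):
  CO: 192 − 1(140.9) = 51.07
  O₂: 138.5 − 0.5(140.9) = 68.06
  CO₂: 0 + 1(140.9) = 140.9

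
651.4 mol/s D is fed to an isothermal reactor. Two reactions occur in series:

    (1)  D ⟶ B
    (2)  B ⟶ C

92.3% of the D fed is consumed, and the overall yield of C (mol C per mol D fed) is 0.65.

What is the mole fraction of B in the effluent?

Conversion of D: D consumed = 1ξ₁ = 0.923 × 651.4 → ξ₁ = 601.2 mol/s.
Yield of C: 1ξ₂ / 651.4 = 0.65 → ξ₂ = 423.4 mol/s.
Outlet amounts (n = n₀ + Σ ν·ξ):
  D: 651.4 − 1(601.2) = 50.16
  B: 0 + 1(601.2) − 1(423.4) = 177.8
  C: 0 + 1(423.4) = 423.4
Total out = 651.4 mol/s; y_B = 177.8 / 651.4 = 0.273.

0.273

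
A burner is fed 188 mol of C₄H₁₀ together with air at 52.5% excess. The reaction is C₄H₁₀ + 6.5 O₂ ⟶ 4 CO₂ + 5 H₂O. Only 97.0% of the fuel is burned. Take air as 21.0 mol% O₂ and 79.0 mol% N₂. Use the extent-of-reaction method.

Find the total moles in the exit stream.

Stoichiometric O₂ = 6.5 × 188 = 1222 mol; O₂ fed = 1222 × 1.525 = 1864 mol.
N₂ fed = 1864 × 79/21 = 7010 mol.
Fuel reacted = 0.97 × 188 → ξ = 182.4 mol.
Outlet (n = n₀ + ν ξ):
  C₄H₁₀: 188 − 1(182.4) = 5.64
  O₂: 1864 − 6.5(182.4) = 678.2
  N₂: 7010 (inert)
  CO₂: 0 + 4(182.4) = 729.4
  H₂O: 0 + 5(182.4) = 911.8
Total out = 5.64 + 678.2 + 7010 + 729.4 + 911.8 = 9336 mol.

9340 mol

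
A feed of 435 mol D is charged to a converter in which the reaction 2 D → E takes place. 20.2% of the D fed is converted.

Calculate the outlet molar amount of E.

43.9 mol

D reacted = 0.202 × 435 = 87.87 mol; ν_D = −2, so ξ = 87.87/2 = 43.94 mol.
Outlet amounts (n = n₀ + ν ξ):
  D: 435 − 2(43.94) = 347.1
  E: 0 + 1(43.94) = 43.94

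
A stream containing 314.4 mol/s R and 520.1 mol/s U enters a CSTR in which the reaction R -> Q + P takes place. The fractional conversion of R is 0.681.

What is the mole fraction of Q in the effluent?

R reacted = 0.681 × 314.4 = 214.1 mol/s; ν_R = −1, so ξ = 214.1/1 = 214.1 mol/s.
Outlet amounts (n = n₀ + ν ξ):
  R: 314.4 − 1(214.1) = 100.3
  Q: 0 + 1(214.1) = 214.1
  P: 0 + 1(214.1) = 214.1
  U: 520.1 (inert)
Total out = 1049 mol/s; y_Q = 214.1 / 1049 = 0.2042.

0.204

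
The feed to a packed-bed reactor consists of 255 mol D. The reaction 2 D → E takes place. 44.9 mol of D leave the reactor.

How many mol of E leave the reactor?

105 mol

For D: n = n₀ − 2ξ → 44.9 = 255 − 2ξ, giving ξ = 105 mol.
Outlet amounts (n = n₀ + ν ξ):
  D: 255 − 2(105) = 44.9
  E: 0 + 1(105) = 105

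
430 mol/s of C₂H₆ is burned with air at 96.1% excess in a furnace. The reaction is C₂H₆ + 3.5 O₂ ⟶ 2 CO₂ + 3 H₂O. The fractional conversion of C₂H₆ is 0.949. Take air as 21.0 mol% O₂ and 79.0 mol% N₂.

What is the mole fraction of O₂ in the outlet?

0.104

Stoichiometric O₂ = 3.5 × 430 = 1505 mol/s; O₂ fed = 1505 × 1.961 = 2951 mol/s.
N₂ fed = 2951 × 79/21 = 11100 mol/s.
Fuel reacted = 0.949 × 430 → ξ = 408.1 mol/s.
Outlet (n = n₀ + ν ξ):
  C₂H₆: 430 − 1(408.1) = 21.93
  O₂: 2951 − 3.5(408.1) = 1523
  N₂: 11100 (inert)
  CO₂: 0 + 2(408.1) = 816.1
  H₂O: 0 + 3(408.1) = 1224
Total out = 14690 mol/s; y_O₂ = 1523 / 14690 = 0.1037.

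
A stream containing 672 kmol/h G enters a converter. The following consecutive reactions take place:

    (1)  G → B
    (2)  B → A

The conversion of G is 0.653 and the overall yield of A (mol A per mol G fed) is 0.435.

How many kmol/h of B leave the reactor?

146 kmol/h

Conversion of G: G consumed = 1ξ₁ = 0.653 × 672 → ξ₁ = 438.8 kmol/h.
Yield of A: 1ξ₂ / 672 = 0.435 → ξ₂ = 292.3 kmol/h.
Outlet amounts (n = n₀ + Σ ν·ξ):
  G: 672 − 1(438.8) = 233.2
  B: 0 + 1(438.8) − 1(292.3) = 146.5
  A: 0 + 1(292.3) = 292.3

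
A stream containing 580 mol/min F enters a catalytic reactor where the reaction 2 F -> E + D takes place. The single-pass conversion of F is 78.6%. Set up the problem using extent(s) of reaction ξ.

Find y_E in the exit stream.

F reacted = 0.786 × 580 = 455.9 mol/min; ν_F = −2, so ξ = 455.9/2 = 227.9 mol/min.
Outlet amounts (n = n₀ + ν ξ):
  F: 580 − 2(227.9) = 124.1
  E: 0 + 1(227.9) = 227.9
  D: 0 + 1(227.9) = 227.9
Total out = 580 mol/min; y_E = 227.9 / 580 = 0.393.

0.393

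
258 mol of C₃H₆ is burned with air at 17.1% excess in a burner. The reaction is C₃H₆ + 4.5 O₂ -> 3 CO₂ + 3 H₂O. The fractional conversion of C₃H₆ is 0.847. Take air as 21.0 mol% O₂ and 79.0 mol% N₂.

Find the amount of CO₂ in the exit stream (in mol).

Stoichiometric O₂ = 4.5 × 258 = 1161 mol; O₂ fed = 1161 × 1.171 = 1360 mol.
N₂ fed = 1360 × 79/21 = 5114 mol.
Fuel reacted = 0.847 × 258 → ξ = 218.5 mol.
Outlet (n = n₀ + ν ξ):
  C₃H₆: 258 − 1(218.5) = 39.47
  O₂: 1360 − 4.5(218.5) = 376.2
  N₂: 5114 (inert)
  CO₂: 0 + 3(218.5) = 655.6
  H₂O: 0 + 3(218.5) = 655.6

656 mol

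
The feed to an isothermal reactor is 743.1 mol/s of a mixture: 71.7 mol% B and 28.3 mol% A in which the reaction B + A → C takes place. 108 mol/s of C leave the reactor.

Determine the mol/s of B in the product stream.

425 mol/s

For C: n = n₀ + 1ξ → 108 = 0 + 1ξ, giving ξ = 108 mol/s.
Outlet amounts (n = n₀ + ν ξ):
  B: 532.8 − 1(108) = 424.8
  A: 210.3 − 1(108) = 102.3
  C: 0 + 1(108) = 108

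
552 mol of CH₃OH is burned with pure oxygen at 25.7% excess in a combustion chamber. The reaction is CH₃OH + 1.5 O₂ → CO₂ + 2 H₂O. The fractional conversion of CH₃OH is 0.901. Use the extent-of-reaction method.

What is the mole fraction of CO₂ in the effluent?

0.27

Stoichiometric O₂ = 1.5 × 552 = 828 mol; O₂ fed = 828 × 1.257 = 1041 mol.
Fuel reacted = 0.901 × 552 → ξ = 497.4 mol.
Outlet (n = n₀ + ν ξ):
  CH₃OH: 552 − 1(497.4) = 54.65
  O₂: 1041 − 1.5(497.4) = 294.8
  CO₂: 0 + 1(497.4) = 497.4
  H₂O: 0 + 2(497.4) = 994.7
Total out = 1841 mol; y_CO₂ = 497.4 / 1841 = 0.2701.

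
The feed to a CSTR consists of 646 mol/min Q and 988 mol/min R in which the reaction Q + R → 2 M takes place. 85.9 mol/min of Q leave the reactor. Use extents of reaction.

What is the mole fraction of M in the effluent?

0.686

For Q: n = n₀ − 1ξ → 85.9 = 646 − 1ξ, giving ξ = 560.1 mol/min.
Outlet amounts (n = n₀ + ν ξ):
  Q: 646 − 1(560.1) = 85.9
  R: 988 − 1(560.1) = 427.9
  M: 0 + 2(560.1) = 1120
Total out = 1634 mol/min; y_M = 1120 / 1634 = 0.6856.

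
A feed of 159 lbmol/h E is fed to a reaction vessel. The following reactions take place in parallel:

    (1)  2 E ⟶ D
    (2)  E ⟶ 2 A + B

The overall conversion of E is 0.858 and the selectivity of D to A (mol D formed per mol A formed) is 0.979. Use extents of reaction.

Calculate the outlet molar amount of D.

Conversion of E: E consumed = 0.858 × 159 = 136.4 lbmol/h = 2ξ₁ + 1ξ₂.
Selectivity: 1ξ₁ / (2ξ₂) = 0.979 → ξ₁ = 1.958 ξ₂.
Substitute: (2·1.958 + 1) ξ₂ = 136.4 → ξ₂ = 27.75 lbmol/h, ξ₁ = 54.34 lbmol/h.
Outlet amounts (n = n₀ + Σ ν·ξ):
  E: 159 − 2(54.34) − 1(27.75) = 22.58
  D: 0 + 1(54.34) = 54.34
  A: 0 + 2(27.75) = 55.5
  B: 0 + 1(27.75) = 27.75

54.3 lbmol/h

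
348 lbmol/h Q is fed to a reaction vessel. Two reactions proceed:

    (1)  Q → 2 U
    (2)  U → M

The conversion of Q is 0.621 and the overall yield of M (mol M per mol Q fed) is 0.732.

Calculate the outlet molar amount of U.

177 lbmol/h

Conversion of Q: Q consumed = 1ξ₁ = 0.621 × 348 → ξ₁ = 216.1 lbmol/h.
Yield of M: 1ξ₂ / 348 = 0.732 → ξ₂ = 254.7 lbmol/h.
Outlet amounts (n = n₀ + Σ ν·ξ):
  Q: 348 − 1(216.1) = 131.9
  U: 0 + 2(216.1) − 1(254.7) = 177.5
  M: 0 + 1(254.7) = 254.7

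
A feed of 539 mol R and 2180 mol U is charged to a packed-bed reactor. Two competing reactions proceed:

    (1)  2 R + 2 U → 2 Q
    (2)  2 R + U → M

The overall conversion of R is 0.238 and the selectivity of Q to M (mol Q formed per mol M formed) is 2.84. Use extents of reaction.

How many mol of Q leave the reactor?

75.3 mol

Conversion of R: R consumed = 0.238 × 539 = 128.3 mol = 2ξ₁ + 2ξ₂.
Selectivity: 2ξ₁ / (1ξ₂) = 2.84 → ξ₁ = 1.42 ξ₂.
Substitute: (2·1.42 + 2) ξ₂ = 128.3 → ξ₂ = 26.5 mol, ξ₁ = 37.64 mol.
Outlet amounts (n = n₀ + Σ ν·ξ):
  R: 539 − 2(37.64) − 2(26.5) = 410.7
  U: 2180 − 2(37.64) − 1(26.5) = 2078
  Q: 0 + 2(37.64) = 75.27
  M: 0 + 1(26.5) = 26.5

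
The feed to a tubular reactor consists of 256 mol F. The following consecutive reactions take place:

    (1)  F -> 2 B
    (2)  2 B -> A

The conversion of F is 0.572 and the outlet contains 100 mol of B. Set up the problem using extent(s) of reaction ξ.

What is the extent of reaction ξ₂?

Conversion of F: F consumed = 1ξ₁ = 0.572 × 256 → ξ₁ = 146.4 mol.
B balance: n_B = 0 + 2ξ₁ − 2ξ₂ = 100 → ξ₂ = (2·146.4 − 100)/2 = 96.43 mol.
Outlet amounts (n = n₀ + Σ ν·ξ):
  F: 256 − 1(146.4) = 109.6
  B: 0 + 2(146.4) − 2(96.43) = 100
  A: 0 + 1(96.43) = 96.43

ξ₂ = 96.4 mol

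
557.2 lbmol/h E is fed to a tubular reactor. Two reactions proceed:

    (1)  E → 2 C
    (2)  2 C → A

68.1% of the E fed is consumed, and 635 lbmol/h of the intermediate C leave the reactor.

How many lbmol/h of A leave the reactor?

Conversion of E: E consumed = 1ξ₁ = 0.681 × 557.2 → ξ₁ = 379.5 lbmol/h.
C balance: n_C = 0 + 2ξ₁ − 2ξ₂ = 635 → ξ₂ = (2·379.5 − 635)/2 = 61.95 lbmol/h.
Outlet amounts (n = n₀ + Σ ν·ξ):
  E: 557.2 − 1(379.5) = 177.7
  C: 0 + 2(379.5) − 2(61.95) = 635
  A: 0 + 1(61.95) = 61.95

62 lbmol/h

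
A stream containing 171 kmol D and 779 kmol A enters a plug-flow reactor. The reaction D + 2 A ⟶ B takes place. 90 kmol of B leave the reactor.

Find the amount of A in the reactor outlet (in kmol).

599 kmol

For B: n = n₀ + 1ξ → 90 = 0 + 1ξ, giving ξ = 90 kmol.
Outlet amounts (n = n₀ + ν ξ):
  D: 171 − 1(90) = 81
  A: 779 − 2(90) = 599
  B: 0 + 1(90) = 90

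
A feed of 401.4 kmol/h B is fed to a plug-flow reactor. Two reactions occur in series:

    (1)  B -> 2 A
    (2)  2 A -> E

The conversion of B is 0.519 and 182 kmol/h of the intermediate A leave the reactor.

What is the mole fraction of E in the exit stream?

0.238

Conversion of B: B consumed = 1ξ₁ = 0.519 × 401.4 → ξ₁ = 208.3 kmol/h.
A balance: n_A = 0 + 2ξ₁ − 2ξ₂ = 182 → ξ₂ = (2·208.3 − 182)/2 = 117.3 kmol/h.
Outlet amounts (n = n₀ + Σ ν·ξ):
  B: 401.4 − 1(208.3) = 193.1
  A: 0 + 2(208.3) − 2(117.3) = 182
  E: 0 + 1(117.3) = 117.3
Total out = 492.4 kmol/h; y_E = 117.3 / 492.4 = 0.2383.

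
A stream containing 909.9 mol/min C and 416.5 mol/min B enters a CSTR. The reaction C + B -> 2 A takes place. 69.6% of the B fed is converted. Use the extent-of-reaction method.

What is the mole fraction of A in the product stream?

B reacted = 0.696 × 416.5 = 289.9 mol/min; ν_B = −1, so ξ = 289.9/1 = 289.9 mol/min.
Outlet amounts (n = n₀ + ν ξ):
  C: 909.9 − 1(289.9) = 620
  B: 416.5 − 1(289.9) = 126.6
  A: 0 + 2(289.9) = 579.8
Total out = 1326 mol/min; y_A = 579.8 / 1326 = 0.4371.

0.437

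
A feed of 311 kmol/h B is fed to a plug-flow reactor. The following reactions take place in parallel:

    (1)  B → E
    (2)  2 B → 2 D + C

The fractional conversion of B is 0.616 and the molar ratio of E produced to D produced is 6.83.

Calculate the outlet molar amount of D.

Conversion of B: B consumed = 0.616 × 311 = 191.6 kmol/h = 1ξ₁ + 2ξ₂.
Selectivity: 1ξ₁ / (2ξ₂) = 6.83 → ξ₁ = 13.66 ξ₂.
Substitute: (1·13.66 + 2) ξ₂ = 191.6 → ξ₂ = 12.23 kmol/h, ξ₁ = 167.1 kmol/h.
Outlet amounts (n = n₀ + Σ ν·ξ):
  B: 311 − 1(167.1) − 2(12.23) = 119.4
  E: 0 + 1(167.1) = 167.1
  D: 0 + 2(12.23) = 24.47
  C: 0 + 1(12.23) = 12.23

24.5 kmol/h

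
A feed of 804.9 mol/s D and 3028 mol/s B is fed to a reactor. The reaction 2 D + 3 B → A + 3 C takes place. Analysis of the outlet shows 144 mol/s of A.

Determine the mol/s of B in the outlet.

2600 mol/s

For A: n = n₀ + 1ξ → 144 = 0 + 1ξ, giving ξ = 144 mol/s.
Outlet amounts (n = n₀ + ν ξ):
  D: 804.9 − 2(144) = 516.9
  B: 3028 − 3(144) = 2596
  A: 0 + 1(144) = 144
  C: 0 + 3(144) = 432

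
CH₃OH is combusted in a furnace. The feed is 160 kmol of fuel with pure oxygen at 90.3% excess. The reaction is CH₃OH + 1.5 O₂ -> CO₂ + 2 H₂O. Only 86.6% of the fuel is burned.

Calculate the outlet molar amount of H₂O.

277 kmol

Stoichiometric O₂ = 1.5 × 160 = 240 kmol; O₂ fed = 240 × 1.903 = 456.7 kmol.
Fuel reacted = 0.866 × 160 → ξ = 138.6 kmol.
Outlet (n = n₀ + ν ξ):
  CH₃OH: 160 − 1(138.6) = 21.44
  O₂: 456.7 − 1.5(138.6) = 248.9
  CO₂: 0 + 1(138.6) = 138.6
  H₂O: 0 + 2(138.6) = 277.1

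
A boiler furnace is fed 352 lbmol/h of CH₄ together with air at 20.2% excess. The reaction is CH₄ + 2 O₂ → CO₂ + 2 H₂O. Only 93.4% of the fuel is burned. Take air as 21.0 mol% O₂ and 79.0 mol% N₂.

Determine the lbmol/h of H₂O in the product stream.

658 lbmol/h

Stoichiometric O₂ = 2 × 352 = 704 lbmol/h; O₂ fed = 704 × 1.202 = 846.2 lbmol/h.
N₂ fed = 846.2 × 79/21 = 3183 lbmol/h.
Fuel reacted = 0.934 × 352 → ξ = 328.8 lbmol/h.
Outlet (n = n₀ + ν ξ):
  CH₄: 352 − 1(328.8) = 23.23
  O₂: 846.2 − 2(328.8) = 188.7
  N₂: 3183 (inert)
  CO₂: 0 + 1(328.8) = 328.8
  H₂O: 0 + 2(328.8) = 657.5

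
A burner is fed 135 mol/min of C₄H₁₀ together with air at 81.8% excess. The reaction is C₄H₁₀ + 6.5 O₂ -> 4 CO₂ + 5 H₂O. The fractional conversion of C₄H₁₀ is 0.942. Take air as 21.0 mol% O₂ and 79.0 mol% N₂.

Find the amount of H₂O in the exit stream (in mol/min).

636 mol/min

Stoichiometric O₂ = 6.5 × 135 = 877.5 mol/min; O₂ fed = 877.5 × 1.818 = 1595 mol/min.
N₂ fed = 1595 × 79/21 = 6001 mol/min.
Fuel reacted = 0.942 × 135 → ξ = 127.2 mol/min.
Outlet (n = n₀ + ν ξ):
  C₄H₁₀: 135 − 1(127.2) = 7.83
  O₂: 1595 − 6.5(127.2) = 768.7
  N₂: 6001 (inert)
  CO₂: 0 + 4(127.2) = 508.7
  H₂O: 0 + 5(127.2) = 635.8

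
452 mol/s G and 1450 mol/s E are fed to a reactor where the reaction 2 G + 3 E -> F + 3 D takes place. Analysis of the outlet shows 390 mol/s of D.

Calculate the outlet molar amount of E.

For D: n = n₀ + 3ξ → 390 = 0 + 3ξ, giving ξ = 130 mol/s.
Outlet amounts (n = n₀ + ν ξ):
  G: 452 − 2(130) = 192
  E: 1450 − 3(130) = 1060
  F: 0 + 1(130) = 130
  D: 0 + 3(130) = 390

1060 mol/s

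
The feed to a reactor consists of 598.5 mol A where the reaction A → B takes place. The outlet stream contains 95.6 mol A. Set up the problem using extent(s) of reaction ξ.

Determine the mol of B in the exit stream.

503 mol

For A: n = n₀ − 1ξ → 95.6 = 598.5 − 1ξ, giving ξ = 502.9 mol.
Outlet amounts (n = n₀ + ν ξ):
  A: 598.5 − 1(502.9) = 95.6
  B: 0 + 1(502.9) = 502.9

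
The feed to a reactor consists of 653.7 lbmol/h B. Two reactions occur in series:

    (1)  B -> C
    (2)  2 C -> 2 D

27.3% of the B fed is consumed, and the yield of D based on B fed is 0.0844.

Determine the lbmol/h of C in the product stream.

123 lbmol/h

Conversion of B: B consumed = 1ξ₁ = 0.273 × 653.7 → ξ₁ = 178.5 lbmol/h.
Yield of D: 2ξ₂ / 653.7 = 0.0844 → ξ₂ = 27.59 lbmol/h.
Outlet amounts (n = n₀ + Σ ν·ξ):
  B: 653.7 − 1(178.5) = 475.2
  C: 0 + 1(178.5) − 2(27.59) = 123.3
  D: 0 + 2(27.59) = 55.17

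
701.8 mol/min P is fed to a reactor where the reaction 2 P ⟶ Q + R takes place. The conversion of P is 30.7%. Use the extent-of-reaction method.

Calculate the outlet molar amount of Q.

P reacted = 0.307 × 701.8 = 215.5 mol/min; ν_P = −2, so ξ = 215.5/2 = 107.7 mol/min.
Outlet amounts (n = n₀ + ν ξ):
  P: 701.8 − 2(107.7) = 486.3
  Q: 0 + 1(107.7) = 107.7
  R: 0 + 1(107.7) = 107.7

108 mol/min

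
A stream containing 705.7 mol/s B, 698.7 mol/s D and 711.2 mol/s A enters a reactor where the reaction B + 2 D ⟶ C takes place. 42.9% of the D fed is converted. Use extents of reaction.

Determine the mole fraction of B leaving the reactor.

0.306

D reacted = 0.429 × 698.7 = 299.7 mol/s; ν_D = −2, so ξ = 299.7/2 = 149.9 mol/s.
Outlet amounts (n = n₀ + ν ξ):
  B: 705.7 − 1(149.9) = 555.8
  D: 698.7 − 2(149.9) = 399
  C: 0 + 1(149.9) = 149.9
  A: 711.2 (inert)
Total out = 1816 mol/s; y_B = 555.8 / 1816 = 0.3061.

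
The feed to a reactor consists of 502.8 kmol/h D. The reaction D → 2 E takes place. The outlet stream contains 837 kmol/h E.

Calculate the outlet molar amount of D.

For E: n = n₀ + 2ξ → 837 = 0 + 2ξ, giving ξ = 418.5 kmol/h.
Outlet amounts (n = n₀ + ν ξ):
  D: 502.8 − 1(418.5) = 84.3
  E: 0 + 2(418.5) = 837

84.3 kmol/h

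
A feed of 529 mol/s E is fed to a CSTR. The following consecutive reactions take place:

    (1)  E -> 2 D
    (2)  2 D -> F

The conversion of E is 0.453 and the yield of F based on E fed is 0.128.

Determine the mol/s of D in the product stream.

344 mol/s

Conversion of E: E consumed = 1ξ₁ = 0.453 × 529 → ξ₁ = 239.6 mol/s.
Yield of F: 1ξ₂ / 529 = 0.128 → ξ₂ = 67.71 mol/s.
Outlet amounts (n = n₀ + Σ ν·ξ):
  E: 529 − 1(239.6) = 289.4
  D: 0 + 2(239.6) − 2(67.71) = 343.9
  F: 0 + 1(67.71) = 67.71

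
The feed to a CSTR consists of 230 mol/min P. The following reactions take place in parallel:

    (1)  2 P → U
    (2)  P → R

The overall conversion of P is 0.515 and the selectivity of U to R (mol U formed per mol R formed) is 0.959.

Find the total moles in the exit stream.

191 mol/min

Conversion of P: P consumed = 0.515 × 230 = 118.5 mol/min = 2ξ₁ + 1ξ₂.
Selectivity: 1ξ₁ / (1ξ₂) = 0.959 → ξ₁ = 0.959 ξ₂.
Substitute: (2·0.959 + 1) ξ₂ = 118.5 → ξ₂ = 40.59 mol/min, ξ₁ = 38.93 mol/min.
Outlet amounts (n = n₀ + Σ ν·ξ):
  P: 230 − 2(38.93) − 1(40.59) = 111.6
  U: 0 + 1(38.93) = 38.93
  R: 0 + 1(40.59) = 40.59
Total out = 111.6 + 38.93 + 40.59 = 191.1 mol/min.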